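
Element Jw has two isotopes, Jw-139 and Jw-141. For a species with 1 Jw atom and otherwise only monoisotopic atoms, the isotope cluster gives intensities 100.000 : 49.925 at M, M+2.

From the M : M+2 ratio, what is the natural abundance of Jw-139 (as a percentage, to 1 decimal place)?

If p is the fraction of Jw that is Jw-139, then I(M+2)/I(M) = [C(1,1)·p^0·(1−p)] / p^1 = 1·(1−p)/p = 49.925/100.000 = 0.4992
(1−p)/p = 0.4992/1 = 0.4992  ⇒  p = 1/(1 + 0.4992) = 0.6670
Jw-139: 66.7%, Jw-141: 33.3%.

66.7%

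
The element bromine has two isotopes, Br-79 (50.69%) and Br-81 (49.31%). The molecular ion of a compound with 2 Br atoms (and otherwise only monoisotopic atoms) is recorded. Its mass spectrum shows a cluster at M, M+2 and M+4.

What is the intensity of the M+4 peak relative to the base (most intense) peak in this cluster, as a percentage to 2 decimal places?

(0.5069 + 0.4931)^2 gives M 0.2569, M+2 0.4999, M+4 0.2431; the largest is M+2.
P(M+2) = C(2,1) × 0.5069^1 × 0.4931^1 = 2 × 0.5069 × 0.4931 = 0.499905 (base)
P(M+4) = C(2,2) × 0.5069^0 × 0.4931^2 = 1 × 1.0000 × 0.24314761 = 0.243148
Relative intensity = 0.243148 / 0.499905 × 100 = 48.64

48.64%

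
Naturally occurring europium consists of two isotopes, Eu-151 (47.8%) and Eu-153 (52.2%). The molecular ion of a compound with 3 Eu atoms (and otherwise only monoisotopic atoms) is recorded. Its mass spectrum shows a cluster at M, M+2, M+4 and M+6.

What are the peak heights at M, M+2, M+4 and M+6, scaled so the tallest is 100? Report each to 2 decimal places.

27.95 : 91.57 : 100.00 : 36.40

Expanding (0.478 + 0.522)^3:
P(M) = 0.478^3 = 0.109215
P(M+2) = 3 × 0.478^2 × 0.522^1 = 0.357806
P(M+4) = 3 × 0.478^1 × 0.522^2 = 0.390742
P(M+6) = 0.522^3 = 0.142237
The M+4 peak is largest (0.390742); scaling to 100 gives 27.95 : 91.57 : 100.00 : 36.40.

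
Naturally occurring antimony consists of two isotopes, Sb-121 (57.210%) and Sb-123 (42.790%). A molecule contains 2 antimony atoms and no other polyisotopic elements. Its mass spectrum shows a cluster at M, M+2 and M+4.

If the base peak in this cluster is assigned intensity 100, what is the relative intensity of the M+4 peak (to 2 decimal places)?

37.40

Binomial terms of (0.57210 + 0.42790)^2: M 0.3273, M+2 0.4896, M+4 0.1831 → M+2 is the base peak.
P(M+2) = C(2,1) × 0.57210^1 × 0.42790^1 = 2 × 0.5721 × 0.4279 = 0.489603 (base)
P(M+4) = C(2,2) × 0.57210^0 × 0.42790^2 = 1 × 1.0000 × 0.18309841 = 0.183098
Relative intensity = 0.183098 / 0.489603 × 100 = 37.40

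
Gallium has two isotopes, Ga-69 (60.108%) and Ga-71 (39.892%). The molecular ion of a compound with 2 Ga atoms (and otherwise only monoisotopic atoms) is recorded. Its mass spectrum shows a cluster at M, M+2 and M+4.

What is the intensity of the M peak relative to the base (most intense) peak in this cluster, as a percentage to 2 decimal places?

Binomial terms of (0.60108 + 0.39892)^2: M 0.3613, M+2 0.4796, M+4 0.1591 → M+2 is the base peak.
P(M+2) = C(2,1) × 0.60108^1 × 0.39892^1 = 2 × 0.60108 × 0.39892 = 0.479566 (base)
P(M) = C(2,0) × 0.60108^2 × 0.39892^0 = 1 × 0.36129717 × 1.0000 = 0.361297
Relative intensity = 0.361297 / 0.479566 × 100 = 75.34

75.34%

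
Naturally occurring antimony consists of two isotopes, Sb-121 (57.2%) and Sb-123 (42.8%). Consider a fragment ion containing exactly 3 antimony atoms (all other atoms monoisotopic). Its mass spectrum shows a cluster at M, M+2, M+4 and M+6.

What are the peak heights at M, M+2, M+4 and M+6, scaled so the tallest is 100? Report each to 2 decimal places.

44.55 : 100.00 : 74.83 : 18.66

Expanding (0.572 + 0.428)^3:
P(M) = 0.572^3 = 0.187149
P(M+2) = 3 × 0.572^2 × 0.428^1 = 0.420104
P(M+4) = 3 × 0.572^1 × 0.428^2 = 0.314344
P(M+6) = 0.428^3 = 0.078403
The M+2 peak is largest (0.420104); scaling to 100 gives 44.55 : 100.00 : 74.83 : 18.66.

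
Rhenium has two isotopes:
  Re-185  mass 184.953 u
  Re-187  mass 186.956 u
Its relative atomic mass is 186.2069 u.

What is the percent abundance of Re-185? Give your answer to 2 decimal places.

37.40%

Writing the weighted mean with unknown fraction x of Re-185:
184.953·x + 186.956·(1 − x) = 186.2069
(184.953 − 186.956)·x = 186.2069 − 186.956
x = -0.7491 / -2.003 = 0.37399 → 37.40% Re-185, 62.60% Re-187.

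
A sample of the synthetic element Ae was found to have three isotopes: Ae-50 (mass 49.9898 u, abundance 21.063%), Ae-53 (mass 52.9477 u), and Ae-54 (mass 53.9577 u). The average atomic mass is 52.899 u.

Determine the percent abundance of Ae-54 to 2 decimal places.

56.86%

Let x and y be the fractions of Ae-53 and Ae-54. Then x + y = 1 − 0.21063 = 0.78937 and 52.9477x + 53.9577y = 52.899 − 0.21063×49.9898 = 42.369648426.
Substituting: 52.9477x + 53.9577(0.78937 − x) = 42.369648426
(52.9477 − 53.9577)x = -0.222941223  ⇒  x = 0.22073, y = 0.56864
Ae-53: 22.07%, Ae-54: 56.86%.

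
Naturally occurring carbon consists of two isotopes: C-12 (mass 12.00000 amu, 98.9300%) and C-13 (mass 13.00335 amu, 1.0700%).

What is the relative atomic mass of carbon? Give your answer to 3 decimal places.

12.011 amu

Average mass = Σ (abundance × isotope mass) = 0.989300 × 12.00000 + 0.010700 × 13.00335
= 11.871600 + 0.139136 = 12.010736 amu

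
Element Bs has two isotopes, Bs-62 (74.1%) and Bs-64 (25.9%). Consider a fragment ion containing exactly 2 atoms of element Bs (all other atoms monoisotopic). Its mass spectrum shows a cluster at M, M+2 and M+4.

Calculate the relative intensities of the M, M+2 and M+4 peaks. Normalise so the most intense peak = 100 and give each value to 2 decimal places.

Each Bs atom is independently Bs-62 (p = 0.741) or Bs-64 (q = 0.259); the cluster is the binomial expansion (p + q)^2.
P(M) = 0.741^2 = 0.549081
P(M+2) = 2 × 0.741^1 × 0.259^1 = 0.383838
P(M+4) = 0.259^2 = 0.067081
The M peak is largest (0.549081); scaling to 100 gives 100.00 : 69.91 : 12.22.

100.00 : 69.91 : 12.22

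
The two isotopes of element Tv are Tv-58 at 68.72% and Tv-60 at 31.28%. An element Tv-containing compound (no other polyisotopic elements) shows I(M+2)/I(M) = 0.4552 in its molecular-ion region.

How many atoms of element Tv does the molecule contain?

1

The M+2/M ratio from n Tv atoms is n · q/p = n · 0.3128/0.6872.
n = 0.4552 × 0.6872/0.3128 = 1.00 ≈ 1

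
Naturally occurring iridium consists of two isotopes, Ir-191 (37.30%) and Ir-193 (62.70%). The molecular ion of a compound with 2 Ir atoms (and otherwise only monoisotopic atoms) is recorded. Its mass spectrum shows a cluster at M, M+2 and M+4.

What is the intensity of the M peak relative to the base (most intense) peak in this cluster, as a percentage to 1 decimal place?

29.7%

(0.3730 + 0.6270)^2 gives M 0.1391, M+2 0.4677, M+4 0.3931; the largest is M+2.
P(M+2) = C(2,1) × 0.3730^1 × 0.6270^1 = 2 × 0.3730 × 0.6270 = 0.467742 (base)
P(M) = C(2,0) × 0.3730^2 × 0.6270^0 = 1 × 0.139129 × 1.0000 = 0.139129
Relative intensity = 0.139129 / 0.467742 × 100 = 29.7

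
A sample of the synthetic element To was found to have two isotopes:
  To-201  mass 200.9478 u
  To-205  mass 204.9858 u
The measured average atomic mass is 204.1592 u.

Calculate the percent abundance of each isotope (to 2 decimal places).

Let x be the fractional abundance of To-201; then To-205 has abundance 1 − x.
200.9478·x + 204.9858·(1 − x) = 204.1592
(200.9478 − 204.9858)·x = 204.1592 − 204.9858
x = -0.8266 / -4.0380 = 0.20471 → 20.47% To-201, 79.53% To-205.

To-201: 20.47%, To-205: 79.53%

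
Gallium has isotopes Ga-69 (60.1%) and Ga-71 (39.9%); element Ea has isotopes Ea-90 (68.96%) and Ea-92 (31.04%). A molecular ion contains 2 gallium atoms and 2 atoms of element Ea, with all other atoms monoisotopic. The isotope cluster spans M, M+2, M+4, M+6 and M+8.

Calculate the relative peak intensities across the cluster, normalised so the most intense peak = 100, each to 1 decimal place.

44.9 : 100.0 : 82.5 : 29.9 : 4.0

Gallium pattern (n=2): 0.361201 : 0.479598 : 0.159201
Element Ea pattern (n=2): 0.47554816 : 0.42810368 : 0.09634816
Convolve the two distributions (both contribute in 2-u steps):
  M: 0.361201×0.47554816 = 0.171768
  M+2: 0.361201×0.42810368 + 0.479598×0.47554816 = 0.382703
  M+4: 0.361201×0.09634816 + 0.479598×0.42810368 + 0.159201×0.47554816 = 0.315826
  M+6: 0.479598×0.09634816 + 0.159201×0.42810368 = 0.114363
  M+8: 0.159201×0.09634816 = 0.015339
Scale to base peak (0.382703) = 100: 44.9 : 100.0 : 82.5 : 29.9 : 4.0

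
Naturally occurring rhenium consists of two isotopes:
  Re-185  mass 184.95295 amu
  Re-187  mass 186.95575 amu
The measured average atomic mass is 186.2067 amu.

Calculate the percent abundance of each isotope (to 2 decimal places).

With x = fraction of Re-185 (so Re-187 is 1 − x):
184.95295·x + 186.95575·(1 − x) = 186.2067
(184.95295 − 186.95575)·x = 186.2067 − 186.95575
x = -0.74905 / -2.00280 = 0.37400 → 37.40% Re-185, 62.60% Re-187.

Re-185: 37.40%, Re-187: 62.60%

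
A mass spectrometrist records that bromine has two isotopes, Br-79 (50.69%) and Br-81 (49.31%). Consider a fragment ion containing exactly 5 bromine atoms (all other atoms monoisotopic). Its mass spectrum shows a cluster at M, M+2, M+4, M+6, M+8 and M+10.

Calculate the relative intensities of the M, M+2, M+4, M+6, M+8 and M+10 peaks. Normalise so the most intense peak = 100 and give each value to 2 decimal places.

10.57 : 51.40 : 100.00 : 97.28 : 47.31 : 9.21

The 5 Br atoms are independent, so intensities follow the terms of (0.5069 + 0.4931)^5.
P(M) = 0.5069^5 = 0.033467
P(M+2) = 5 × 0.5069^4 × 0.4931^1 = 0.162777
P(M+4) = 10 × 0.5069^3 × 0.4931^2 = 0.316692
P(M+6) = 10 × 0.5069^2 × 0.4931^3 = 0.308070
P(M+8) = 5 × 0.5069^1 × 0.4931^4 = 0.149842
P(M+10) = 0.4931^5 = 0.029152
The M+4 peak is largest (0.316692); scaling to 100 gives 10.57 : 51.40 : 100.00 : 97.28 : 47.31 : 9.21.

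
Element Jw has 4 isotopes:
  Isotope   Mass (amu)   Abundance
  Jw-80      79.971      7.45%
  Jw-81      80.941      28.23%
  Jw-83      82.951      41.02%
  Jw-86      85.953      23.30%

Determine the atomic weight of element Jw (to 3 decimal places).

Average mass = Σ (abundance × isotope mass) = 0.0745 × 79.971 + 0.2823 × 80.941 + 0.4102 × 82.951 + 0.2330 × 85.953
= 5.9578 + 22.8496 + 34.0265 + 20.0270 = 82.8609 amu

82.861 amu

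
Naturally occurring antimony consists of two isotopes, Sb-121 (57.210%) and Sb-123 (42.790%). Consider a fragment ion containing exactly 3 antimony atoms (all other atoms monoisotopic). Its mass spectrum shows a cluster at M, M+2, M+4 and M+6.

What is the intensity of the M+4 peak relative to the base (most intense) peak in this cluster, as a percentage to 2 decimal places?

Binomial terms of (0.57210 + 0.42790)^3: M 0.1872, M+2 0.4202, M+4 0.3143, M+6 0.0783 → M+2 is the base peak.
P(M+2) = C(3,1) × 0.57210^2 × 0.42790^1 = 3 × 0.32729841 × 0.4279 = 0.420153 (base)
P(M+4) = C(3,2) × 0.57210^1 × 0.42790^2 = 3 × 0.5721 × 0.18309841 = 0.314252
Relative intensity = 0.314252 / 0.420153 × 100 = 74.79

74.79%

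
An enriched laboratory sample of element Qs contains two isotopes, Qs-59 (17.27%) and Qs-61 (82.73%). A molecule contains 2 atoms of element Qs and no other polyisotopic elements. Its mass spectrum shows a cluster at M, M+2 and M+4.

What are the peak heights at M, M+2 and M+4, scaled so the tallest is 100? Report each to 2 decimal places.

4.36 : 41.75 : 100.00

Expanding (0.1727 + 0.8273)^2:
P(M) = 0.1727^2 = 0.029825
P(M+2) = 2 × 0.1727^1 × 0.8273^1 = 0.285749
P(M+4) = 0.8273^2 = 0.684425
The M+4 peak is largest (0.684425); scaling to 100 gives 4.36 : 41.75 : 100.00.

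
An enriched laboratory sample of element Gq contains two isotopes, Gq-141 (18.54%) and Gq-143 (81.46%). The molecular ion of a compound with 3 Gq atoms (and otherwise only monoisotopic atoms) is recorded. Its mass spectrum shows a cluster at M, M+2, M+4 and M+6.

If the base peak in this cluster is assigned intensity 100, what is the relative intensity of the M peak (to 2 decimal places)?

(0.1854 + 0.8146)^3 gives M 0.0064, M+2 0.0840, M+4 0.3691, M+6 0.5405; the largest is M+6.
P(M+6) = C(3,3) × 0.1854^0 × 0.8146^3 = 1 × 1.0000 × 0.5405467 = 0.540547 (base)
P(M) = C(3,0) × 0.1854^3 × 0.8146^0 = 1 × 0.00637278 × 1.0000 = 0.006373
Relative intensity = 0.006373 / 0.540547 × 100 = 1.18

1.18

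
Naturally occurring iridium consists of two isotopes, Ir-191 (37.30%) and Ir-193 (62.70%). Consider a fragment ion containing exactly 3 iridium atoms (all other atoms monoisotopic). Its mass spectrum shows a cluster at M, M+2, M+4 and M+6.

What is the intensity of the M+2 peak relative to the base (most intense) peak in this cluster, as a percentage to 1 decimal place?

Binomial terms of (0.3730 + 0.6270)^3: M 0.0519, M+2 0.2617, M+4 0.4399, M+6 0.2465 → M+4 is the base peak.
P(M+4) = C(3,2) × 0.3730^1 × 0.6270^2 = 3 × 0.3730 × 0.393129 = 0.439911 (base)
P(M+2) = C(3,1) × 0.3730^2 × 0.6270^1 = 3 × 0.139129 × 0.6270 = 0.261702
Relative intensity = 0.261702 / 0.439911 × 100 = 59.5

59.5%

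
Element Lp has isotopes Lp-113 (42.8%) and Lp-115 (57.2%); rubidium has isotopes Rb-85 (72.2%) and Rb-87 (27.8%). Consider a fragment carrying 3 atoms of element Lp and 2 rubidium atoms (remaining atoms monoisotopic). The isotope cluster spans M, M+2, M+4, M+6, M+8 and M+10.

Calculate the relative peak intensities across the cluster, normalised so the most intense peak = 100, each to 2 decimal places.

Element Lp pattern (n=3): 0.07840275 : 0.31434374 : 0.42010426 : 0.18714925
Rubidium pattern (n=2): 0.521284 : 0.401432 : 0.077284
Convolve the two distributions (both contribute in 2-u steps):
  M: 0.07840275×0.521284 = 0.040870
  M+2: 0.07840275×0.401432 + 0.31434374×0.521284 = 0.195336
  M+4: 0.07840275×0.077284 + 0.31434374×0.401432 + 0.42010426×0.521284 = 0.351241
  M+6: 0.31434374×0.077284 + 0.42010426×0.401432 + 0.18714925×0.521284 = 0.290495
  M+8: 0.42010426×0.077284 + 0.18714925×0.401432 = 0.107595
  M+10: 0.18714925×0.077284 = 0.014464
Scale to base peak (0.351241) = 100: 11.64 : 55.61 : 100.00 : 82.71 : 30.63 : 4.12

11.64 : 55.61 : 100.00 : 82.71 : 30.63 : 4.12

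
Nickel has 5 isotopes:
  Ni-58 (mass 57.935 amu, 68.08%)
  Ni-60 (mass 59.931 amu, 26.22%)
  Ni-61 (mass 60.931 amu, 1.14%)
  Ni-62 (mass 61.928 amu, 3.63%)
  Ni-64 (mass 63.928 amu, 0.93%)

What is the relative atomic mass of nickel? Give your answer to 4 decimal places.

58.6932 amu

Average mass = Σ (abundance × isotope mass) = 0.6808 × 57.935 + 0.2622 × 59.931 + 0.0114 × 60.931 + 0.0363 × 61.928 + 0.0093 × 63.928
= 39.44215 + 15.71391 + 0.69461 + 2.24799 + 0.59453 = 58.69319 amu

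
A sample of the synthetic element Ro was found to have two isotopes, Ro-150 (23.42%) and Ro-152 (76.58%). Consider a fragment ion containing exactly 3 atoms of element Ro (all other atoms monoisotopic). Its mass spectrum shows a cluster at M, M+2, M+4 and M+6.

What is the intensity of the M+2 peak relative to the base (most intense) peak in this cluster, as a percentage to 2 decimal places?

28.06%

Binomial terms of (0.2342 + 0.7658)^3: M 0.0128, M+2 0.1260, M+4 0.4120, M+6 0.4491 → M+6 is the base peak.
P(M+6) = C(3,3) × 0.2342^0 × 0.7658^3 = 1 × 1.0000 × 0.44910313 = 0.449103 (base)
P(M+2) = C(3,1) × 0.2342^2 × 0.7658^1 = 3 × 0.05484964 × 0.7658 = 0.126012
Relative intensity = 0.126012 / 0.449103 × 100 = 28.06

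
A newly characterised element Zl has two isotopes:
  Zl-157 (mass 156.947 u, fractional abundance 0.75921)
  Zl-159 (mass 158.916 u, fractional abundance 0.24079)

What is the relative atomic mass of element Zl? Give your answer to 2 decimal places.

157.42 u

Average mass = Σ (abundance × isotope mass) = 0.75921 × 156.947 + 0.24079 × 158.916
= 119.1557 + 38.2654 = 157.4211 u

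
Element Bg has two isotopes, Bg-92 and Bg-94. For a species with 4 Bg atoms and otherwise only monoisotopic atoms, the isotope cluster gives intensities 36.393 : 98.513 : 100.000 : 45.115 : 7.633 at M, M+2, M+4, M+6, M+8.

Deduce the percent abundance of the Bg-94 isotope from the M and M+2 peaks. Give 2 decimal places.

Let p = fractional abundance of Bg-92. I(M+2)/I(M) = [C(4,1)·p^3·(1−p)] / p^4 = 4·(1−p)/p = 98.513/36.393 = 2.7069
(1−p)/p = 2.7069/4 = 0.6767  ⇒  p = 1/(1 + 0.6767) = 0.5964
Bg-92: 59.64%, Bg-94: 40.36%.

40.36%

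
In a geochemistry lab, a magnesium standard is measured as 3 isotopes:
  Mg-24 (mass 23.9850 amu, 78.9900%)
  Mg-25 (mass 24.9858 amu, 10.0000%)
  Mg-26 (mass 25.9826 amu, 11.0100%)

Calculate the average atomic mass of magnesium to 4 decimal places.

24.3050 amu

Average mass = Σ (abundance × isotope mass) = 0.789900 × 23.9850 + 0.100000 × 24.9858 + 0.110100 × 25.9826
= 18.94575 + 2.49858 + 2.86068 = 24.30501 amu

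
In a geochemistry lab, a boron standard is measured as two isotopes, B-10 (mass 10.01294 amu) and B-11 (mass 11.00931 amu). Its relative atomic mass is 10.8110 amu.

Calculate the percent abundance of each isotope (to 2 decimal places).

B-10: 19.90%, B-11: 80.10%

With x = fraction of B-10 (so B-11 is 1 − x):
10.01294·x + 11.00931·(1 − x) = 10.8110
(10.01294 − 11.00931)·x = 10.8110 − 11.00931
x = -0.19831 / -0.99637 = 0.19903 → 19.90% B-10, 80.10% B-11.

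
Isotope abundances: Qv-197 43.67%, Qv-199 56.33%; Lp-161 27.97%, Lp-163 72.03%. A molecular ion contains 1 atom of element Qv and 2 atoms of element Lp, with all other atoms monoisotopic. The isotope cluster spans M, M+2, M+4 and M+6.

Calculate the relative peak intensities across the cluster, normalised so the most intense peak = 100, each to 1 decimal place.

7.5 : 48.5 : 100.0 : 64.4

Element Qv pattern (n=1): 0.4367 : 0.5633
Element Lp pattern (n=2): 0.07823209 : 0.40293582 : 0.51883209
Convolve the two distributions (both contribute in 2-u steps):
  M: 0.4367×0.07823209 = 0.034164
  M+2: 0.4367×0.40293582 + 0.5633×0.07823209 = 0.220030
  M+4: 0.4367×0.51883209 + 0.5633×0.40293582 = 0.453548
  M+6: 0.5633×0.51883209 = 0.292258
Scale to base peak (0.453548) = 100: 7.5 : 48.5 : 100.0 : 64.4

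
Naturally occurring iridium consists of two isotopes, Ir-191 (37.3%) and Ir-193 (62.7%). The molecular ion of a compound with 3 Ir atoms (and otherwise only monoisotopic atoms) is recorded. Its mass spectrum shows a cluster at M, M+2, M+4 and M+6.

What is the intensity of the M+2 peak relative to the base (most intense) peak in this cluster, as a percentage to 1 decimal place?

Binomial terms of (0.373 + 0.627)^3: M 0.0519, M+2 0.2617, M+4 0.4399, M+6 0.2465 → M+4 is the base peak.
P(M+4) = C(3,2) × 0.373^1 × 0.627^2 = 3 × 0.3730 × 0.393129 = 0.439911 (base)
P(M+2) = C(3,1) × 0.373^2 × 0.627^1 = 3 × 0.139129 × 0.6270 = 0.261702
Relative intensity = 0.261702 / 0.439911 × 100 = 59.5

59.5%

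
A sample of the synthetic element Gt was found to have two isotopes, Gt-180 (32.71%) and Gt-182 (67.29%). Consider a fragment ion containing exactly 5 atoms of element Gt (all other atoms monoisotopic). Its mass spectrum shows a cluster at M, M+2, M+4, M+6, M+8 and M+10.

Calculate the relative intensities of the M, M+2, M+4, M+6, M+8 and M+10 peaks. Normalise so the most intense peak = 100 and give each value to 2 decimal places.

Each Gt atom is independently Gt-180 (p = 0.3271) or Gt-182 (q = 0.6729); the cluster is the binomial expansion (p + q)^5.
P(M) = 0.3271^5 = 0.003745
P(M+2) = 5 × 0.3271^4 × 0.6729^1 = 0.038516
P(M+4) = 10 × 0.3271^3 × 0.6729^2 = 0.158468
P(M+6) = 10 × 0.3271^2 × 0.6729^3 = 0.325996
P(M+8) = 5 × 0.3271^1 × 0.6729^4 = 0.335315
P(M+10) = 0.6729^5 = 0.137960
The M+8 peak is largest (0.335315); scaling to 100 gives 1.12 : 11.49 : 47.26 : 97.22 : 100.00 : 41.14.

1.12 : 11.49 : 47.26 : 97.22 : 100.00 : 41.14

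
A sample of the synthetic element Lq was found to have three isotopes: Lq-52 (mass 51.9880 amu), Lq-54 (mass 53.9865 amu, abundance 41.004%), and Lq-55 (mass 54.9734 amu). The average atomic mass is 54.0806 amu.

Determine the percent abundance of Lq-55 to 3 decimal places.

42.645%

The remaining 58.996% is split between Lq-52 (fraction x) and Lq-55 (fraction 0.58996 − x).
Substituting: 51.9880x + 54.9734(0.58996 − x) = 31.94397554
(51.9880 − 54.9734)x = -0.488131524  ⇒  x = 0.16351, y = 0.42645
Lq-52: 16.351%, Lq-55: 42.645%.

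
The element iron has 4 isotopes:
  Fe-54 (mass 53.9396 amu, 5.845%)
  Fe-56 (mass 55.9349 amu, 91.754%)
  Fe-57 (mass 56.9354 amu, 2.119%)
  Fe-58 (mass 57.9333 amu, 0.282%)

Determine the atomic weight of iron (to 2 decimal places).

55.85 amu

The abundance-weighted mean is 0.05845 × 53.9396 + 0.91754 × 55.9349 + 0.02119 × 56.9354 + 0.00282 × 57.9333
= 3.15277 + 51.32251 + 1.20646 + 0.16337 = 55.84511 amu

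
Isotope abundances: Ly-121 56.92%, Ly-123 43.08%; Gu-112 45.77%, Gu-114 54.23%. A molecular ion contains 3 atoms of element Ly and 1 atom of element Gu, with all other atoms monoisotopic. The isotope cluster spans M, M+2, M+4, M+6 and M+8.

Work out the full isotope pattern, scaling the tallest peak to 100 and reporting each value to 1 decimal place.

22.7 : 78.4 : 100.0 : 56.0 : 11.7

Element Ly pattern (n=3): 0.18441433 : 0.41872292 : 0.31691116 : 0.07995159
Element Gu pattern (n=1): 0.4577 : 0.5423
Convolve the two distributions (both contribute in 2-u steps):
  M: 0.18441433×0.4577 = 0.084406
  M+2: 0.18441433×0.5423 + 0.41872292×0.4577 = 0.291657
  M+4: 0.41872292×0.5423 + 0.31691116×0.4577 = 0.372124
  M+6: 0.31691116×0.5423 + 0.07995159×0.4577 = 0.208455
  M+8: 0.07995159×0.5423 = 0.043358
Scale to base peak (0.372124) = 100: 22.7 : 78.4 : 100.0 : 56.0 : 11.7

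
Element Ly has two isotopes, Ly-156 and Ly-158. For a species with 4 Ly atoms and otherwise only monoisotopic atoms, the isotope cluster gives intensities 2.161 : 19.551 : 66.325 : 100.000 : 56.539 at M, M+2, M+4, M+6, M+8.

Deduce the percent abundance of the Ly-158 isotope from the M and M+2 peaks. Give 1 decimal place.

If p is the fraction of Ly that is Ly-156, then I(M+2)/I(M) = [C(4,1)·p^3·(1−p)] / p^4 = 4·(1−p)/p = 19.551/2.161 = 9.0472
(1−p)/p = 9.0472/4 = 2.2618  ⇒  p = 1/(1 + 2.2618) = 0.3066
Ly-156: 30.7%, Ly-158: 69.3%.

69.3%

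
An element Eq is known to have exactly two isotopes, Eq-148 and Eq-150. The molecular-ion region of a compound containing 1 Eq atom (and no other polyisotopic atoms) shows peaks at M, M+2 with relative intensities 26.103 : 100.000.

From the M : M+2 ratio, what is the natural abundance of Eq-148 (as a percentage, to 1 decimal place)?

If p is the fraction of Eq that is Eq-148, then I(M+2)/I(M) = [C(1,1)·p^0·(1−p)] / p^1 = 1·(1−p)/p = 100.000/26.103 = 3.8310
(1−p)/p = 3.8310/1 = 3.8310  ⇒  p = 1/(1 + 3.8310) = 0.2070
Eq-148: 20.7%, Eq-150: 79.3%.

20.7%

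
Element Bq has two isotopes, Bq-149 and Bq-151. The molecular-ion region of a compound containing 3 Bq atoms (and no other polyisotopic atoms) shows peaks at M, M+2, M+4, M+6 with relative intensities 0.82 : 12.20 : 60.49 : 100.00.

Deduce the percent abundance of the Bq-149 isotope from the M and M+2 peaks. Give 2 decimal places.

Let p = fractional abundance of Bq-149. I(M+2)/I(M) = [C(3,1)·p^2·(1−p)] / p^3 = 3·(1−p)/p = 12.20/0.82 = 14.8780
(1−p)/p = 14.8780/3 = 4.9593  ⇒  p = 1/(1 + 4.9593) = 0.1678
Bq-149: 16.78%, Bq-151: 83.22%.

16.78%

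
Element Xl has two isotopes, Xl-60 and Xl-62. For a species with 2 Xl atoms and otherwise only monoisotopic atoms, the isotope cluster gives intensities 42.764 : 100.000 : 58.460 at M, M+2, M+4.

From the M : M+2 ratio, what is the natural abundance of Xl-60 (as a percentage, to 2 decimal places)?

If p is the fraction of Xl that is Xl-60, then I(M+2)/I(M) = [C(2,1)·p^1·(1−p)] / p^2 = 2·(1−p)/p = 100.000/42.764 = 2.3384
(1−p)/p = 2.3384/2 = 1.1692  ⇒  p = 1/(1 + 1.1692) = 0.4610
Xl-60: 46.10%, Xl-62: 53.90%.

46.10%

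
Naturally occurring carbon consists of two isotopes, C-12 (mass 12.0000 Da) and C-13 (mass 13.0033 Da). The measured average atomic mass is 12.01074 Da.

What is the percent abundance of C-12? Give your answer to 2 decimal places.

98.93%

With x = fraction of C-12 (so C-13 is 1 − x):
12.0000·x + 13.0033·(1 − x) = 12.01074
(12.0000 − 13.0033)·x = 12.01074 − 13.0033
x = -0.99256 / -1.0033 = 0.98930 → 98.93% C-12, 1.07% C-13.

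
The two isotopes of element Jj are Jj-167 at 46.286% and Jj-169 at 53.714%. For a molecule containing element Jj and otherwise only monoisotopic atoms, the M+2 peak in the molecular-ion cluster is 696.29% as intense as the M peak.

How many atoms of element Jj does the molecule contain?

The M+2/M ratio from n Jj atoms is n · q/p = n · 0.53714/0.46286.
n = 6.9629 × 0.46286/0.53714 = 6.00 ≈ 6

6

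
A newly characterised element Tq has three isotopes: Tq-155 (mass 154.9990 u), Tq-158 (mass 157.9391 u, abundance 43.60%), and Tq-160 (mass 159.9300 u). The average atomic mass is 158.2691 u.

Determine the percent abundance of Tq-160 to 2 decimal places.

The remaining 56.40% is split between Tq-155 (fraction x) and Tq-160 (fraction 0.5640 − x).
Substituting: 154.9990x + 159.9300(0.5640 − x) = 89.4076524
(154.9990 − 159.9300)x = -0.7928676  ⇒  x = 0.16079, y = 0.40321
Tq-155: 16.08%, Tq-160: 40.32%.

40.32%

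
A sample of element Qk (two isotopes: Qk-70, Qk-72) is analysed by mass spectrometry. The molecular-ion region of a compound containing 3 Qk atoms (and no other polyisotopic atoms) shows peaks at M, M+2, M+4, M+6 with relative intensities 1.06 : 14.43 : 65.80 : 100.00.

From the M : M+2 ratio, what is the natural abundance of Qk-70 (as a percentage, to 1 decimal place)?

Let p = fractional abundance of Qk-70. I(M+2)/I(M) = [C(3,1)·p^2·(1−p)] / p^3 = 3·(1−p)/p = 14.43/1.06 = 13.6132
(1−p)/p = 13.6132/3 = 4.5377  ⇒  p = 1/(1 + 4.5377) = 0.1806
Qk-70: 18.1%, Qk-72: 81.9%.

18.1%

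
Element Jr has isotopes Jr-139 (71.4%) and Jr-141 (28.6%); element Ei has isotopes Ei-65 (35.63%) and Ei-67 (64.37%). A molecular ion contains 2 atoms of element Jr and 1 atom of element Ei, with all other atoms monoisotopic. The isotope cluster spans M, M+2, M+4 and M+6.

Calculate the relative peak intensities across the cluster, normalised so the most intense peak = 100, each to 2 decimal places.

Element Jr pattern (n=2): 0.509796 : 0.408408 : 0.081796
Element Ei pattern (n=1): 0.3563 : 0.6437
Convolve the two distributions (both contribute in 2-u steps):
  M: 0.509796×0.3563 = 0.181640
  M+2: 0.509796×0.6437 + 0.408408×0.3563 = 0.473671
  M+4: 0.408408×0.6437 + 0.081796×0.3563 = 0.292036
  M+6: 0.081796×0.6437 = 0.052652
Scale to base peak (0.473671) = 100: 38.35 : 100.00 : 61.65 : 11.12

38.35 : 100.00 : 61.65 : 11.12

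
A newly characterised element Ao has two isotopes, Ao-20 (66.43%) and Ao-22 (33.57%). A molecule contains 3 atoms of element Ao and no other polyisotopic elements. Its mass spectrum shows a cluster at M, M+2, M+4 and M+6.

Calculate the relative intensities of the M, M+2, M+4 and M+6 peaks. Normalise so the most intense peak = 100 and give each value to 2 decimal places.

Expanding (0.6643 + 0.3357)^3:
P(M) = 0.6643^3 = 0.293152
P(M+2) = 3 × 0.6643^2 × 0.3357^1 = 0.444428
P(M+4) = 3 × 0.6643^1 × 0.3357^2 = 0.224589
P(M+6) = 0.3357^3 = 0.037832
The M+2 peak is largest (0.444428); scaling to 100 gives 65.96 : 100.00 : 50.53 : 8.51.

65.96 : 100.00 : 50.53 : 8.51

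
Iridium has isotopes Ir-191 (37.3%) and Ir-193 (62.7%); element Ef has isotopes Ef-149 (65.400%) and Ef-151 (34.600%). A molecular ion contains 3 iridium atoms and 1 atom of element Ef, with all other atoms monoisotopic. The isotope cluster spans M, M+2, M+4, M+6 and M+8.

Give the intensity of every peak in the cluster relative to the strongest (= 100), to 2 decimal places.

8.97 : 50.00 : 100.00 : 82.86 : 22.55

Iridium pattern (n=3): 0.05189512 : 0.26170165 : 0.43991135 : 0.24649188
Element Ef pattern (n=1): 0.6540 : 0.3460
Convolve the two distributions (both contribute in 2-u steps):
  M: 0.05189512×0.6540 = 0.033939
  M+2: 0.05189512×0.3460 + 0.26170165×0.6540 = 0.189109
  M+4: 0.26170165×0.3460 + 0.43991135×0.6540 = 0.378251
  M+6: 0.43991135×0.3460 + 0.24649188×0.6540 = 0.313415
  M+8: 0.24649188×0.3460 = 0.085286
Scale to base peak (0.378251) = 100: 8.97 : 50.00 : 100.00 : 82.86 : 22.55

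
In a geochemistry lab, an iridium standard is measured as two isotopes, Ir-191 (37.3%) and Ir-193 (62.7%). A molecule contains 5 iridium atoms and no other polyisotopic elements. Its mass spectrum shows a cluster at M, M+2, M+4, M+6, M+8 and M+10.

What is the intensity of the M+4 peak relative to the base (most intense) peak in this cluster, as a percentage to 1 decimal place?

Binomial terms of (0.373 + 0.627)^5: M 0.0072, M+2 0.0607, M+4 0.2040, M+6 0.3429, M+8 0.2882, M+10 0.0969 → M+6 is the base peak.
P(M+6) = C(5,3) × 0.373^2 × 0.627^3 = 10 × 0.139129 × 0.24649188 = 0.342942 (base)
P(M+4) = C(5,2) × 0.373^3 × 0.627^2 = 10 × 0.05189512 × 0.393129 = 0.204015
Relative intensity = 0.204015 / 0.342942 × 100 = 59.5

59.5%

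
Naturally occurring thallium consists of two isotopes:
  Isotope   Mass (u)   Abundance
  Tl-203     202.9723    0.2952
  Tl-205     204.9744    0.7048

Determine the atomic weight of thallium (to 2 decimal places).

204.38 u

Average mass = Σ (abundance × isotope mass) = 0.2952 × 202.9723 + 0.7048 × 204.9744
= 59.91742 + 144.46596 = 204.38338 u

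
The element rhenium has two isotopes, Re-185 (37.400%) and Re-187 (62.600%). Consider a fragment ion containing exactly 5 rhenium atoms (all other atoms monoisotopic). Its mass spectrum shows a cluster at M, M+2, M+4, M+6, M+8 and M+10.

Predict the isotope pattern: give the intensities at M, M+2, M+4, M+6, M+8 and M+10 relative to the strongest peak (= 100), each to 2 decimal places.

The 5 Re atoms are independent, so intensities follow the terms of (0.37400 + 0.62600)^5.
P(M) = 0.37400^5 = 0.007317
P(M+2) = 5 × 0.37400^4 × 0.62600^1 = 0.061239
P(M+4) = 10 × 0.37400^3 × 0.62600^2 = 0.205005
P(M+6) = 10 × 0.37400^2 × 0.62600^3 = 0.343136
P(M+8) = 5 × 0.37400^1 × 0.62600^4 = 0.287170
P(M+10) = 0.62600^5 = 0.096133
The M+6 peak is largest (0.343136); scaling to 100 gives 2.13 : 17.85 : 59.74 : 100.00 : 83.69 : 28.02.

2.13 : 17.85 : 59.74 : 100.00 : 83.69 : 28.02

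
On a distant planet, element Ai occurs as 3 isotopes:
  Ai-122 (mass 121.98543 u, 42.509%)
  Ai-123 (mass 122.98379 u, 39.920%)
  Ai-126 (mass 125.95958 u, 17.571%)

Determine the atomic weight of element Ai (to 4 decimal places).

123.0823 u

Average mass = Σ (abundance × isotope mass) = 0.42509 × 121.98543 + 0.39920 × 122.98379 + 0.17571 × 125.95958
= 51.854786 + 49.095129 + 22.132358 = 123.082273 u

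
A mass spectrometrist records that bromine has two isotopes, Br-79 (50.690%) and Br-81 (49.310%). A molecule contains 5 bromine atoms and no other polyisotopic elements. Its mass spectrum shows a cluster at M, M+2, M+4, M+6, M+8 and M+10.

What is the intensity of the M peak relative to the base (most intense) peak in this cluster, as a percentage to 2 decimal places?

Binomial terms of (0.50690 + 0.49310)^5: M 0.0335, M+2 0.1628, M+4 0.3167, M+6 0.3081, M+8 0.1498, M+10 0.0292 → M+4 is the base peak.
P(M+4) = C(5,2) × 0.50690^3 × 0.49310^2 = 10 × 0.13024674 × 0.24314761 = 0.316692 (base)
P(M) = C(5,0) × 0.50690^5 × 0.49310^0 = 1 × 0.03346659 × 1.0000 = 0.033467
Relative intensity = 0.033467 / 0.316692 × 100 = 10.57

10.57%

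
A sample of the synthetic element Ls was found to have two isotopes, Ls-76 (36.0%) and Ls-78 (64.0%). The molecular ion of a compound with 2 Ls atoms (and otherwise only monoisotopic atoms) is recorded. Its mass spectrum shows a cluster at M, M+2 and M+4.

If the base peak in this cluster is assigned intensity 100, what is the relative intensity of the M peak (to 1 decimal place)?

28.1

Binomial terms of (0.360 + 0.640)^2: M 0.1296, M+2 0.4608, M+4 0.4096 → M+2 is the base peak.
P(M+2) = C(2,1) × 0.360^1 × 0.640^1 = 2 × 0.3600 × 0.6400 = 0.460800 (base)
P(M) = C(2,0) × 0.360^2 × 0.640^0 = 1 × 0.1296 × 1.0000 = 0.129600
Relative intensity = 0.129600 / 0.460800 × 100 = 28.1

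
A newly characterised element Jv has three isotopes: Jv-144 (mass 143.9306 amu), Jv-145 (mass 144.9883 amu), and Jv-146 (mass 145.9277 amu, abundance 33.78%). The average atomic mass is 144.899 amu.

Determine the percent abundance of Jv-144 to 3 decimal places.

38.445%

The remaining 66.22% is split between Jv-144 (fraction x) and Jv-145 (fraction 0.6622 − x).
Substituting: 143.9306x + 144.9883(0.6622 − x) = 95.60462294
(143.9306 − 144.9883)x = -0.40662932  ⇒  x = 0.38445, y = 0.27775
Jv-144: 38.445%, Jv-145: 27.775%.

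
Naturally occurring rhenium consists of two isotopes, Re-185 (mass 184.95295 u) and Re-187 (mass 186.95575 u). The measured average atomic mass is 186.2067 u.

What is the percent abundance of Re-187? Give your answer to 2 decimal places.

Writing the weighted mean with unknown fraction x of Re-185:
184.95295·x + 186.95575·(1 − x) = 186.2067
(184.95295 − 186.95575)·x = 186.2067 − 186.95575
x = -0.74905 / -2.00280 = 0.37400 → 37.40% Re-185, 62.60% Re-187.

62.60%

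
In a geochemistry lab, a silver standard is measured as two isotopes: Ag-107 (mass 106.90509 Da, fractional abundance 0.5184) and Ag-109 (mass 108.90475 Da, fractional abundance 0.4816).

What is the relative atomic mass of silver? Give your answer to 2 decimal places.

107.87 Da

Weight each isotope mass by its fractional abundance: 0.5184 × 106.90509 + 0.4816 × 108.90475
= 55.419599 + 52.448528 = 107.868127 Da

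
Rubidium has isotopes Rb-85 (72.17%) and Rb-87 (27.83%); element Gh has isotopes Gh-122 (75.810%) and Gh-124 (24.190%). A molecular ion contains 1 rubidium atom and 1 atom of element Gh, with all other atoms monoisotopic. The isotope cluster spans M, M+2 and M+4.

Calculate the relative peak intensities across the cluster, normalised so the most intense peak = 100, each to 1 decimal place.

100.0 : 70.5 : 12.3

Rubidium pattern (n=1): 0.7217 : 0.2783
Element Gh pattern (n=1): 0.7581 : 0.2419
Convolve the two distributions (both contribute in 2-u steps):
  M: 0.7217×0.7581 = 0.547121
  M+2: 0.7217×0.2419 + 0.2783×0.7581 = 0.385558
  M+4: 0.2783×0.2419 = 0.067321
Scale to base peak (0.547121) = 100: 100.0 : 70.5 : 12.3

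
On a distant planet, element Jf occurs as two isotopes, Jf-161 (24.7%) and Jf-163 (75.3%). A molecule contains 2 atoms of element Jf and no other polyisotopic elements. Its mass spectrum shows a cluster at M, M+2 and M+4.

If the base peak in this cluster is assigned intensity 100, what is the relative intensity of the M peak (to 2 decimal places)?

(0.247 + 0.753)^2 gives M 0.0610, M+2 0.3720, M+4 0.5670; the largest is M+4.
P(M+4) = C(2,2) × 0.247^0 × 0.753^2 = 1 × 1.0000 × 0.567009 = 0.567009 (base)
P(M) = C(2,0) × 0.247^2 × 0.753^0 = 1 × 0.061009 × 1.0000 = 0.061009
Relative intensity = 0.061009 / 0.567009 × 100 = 10.76

10.76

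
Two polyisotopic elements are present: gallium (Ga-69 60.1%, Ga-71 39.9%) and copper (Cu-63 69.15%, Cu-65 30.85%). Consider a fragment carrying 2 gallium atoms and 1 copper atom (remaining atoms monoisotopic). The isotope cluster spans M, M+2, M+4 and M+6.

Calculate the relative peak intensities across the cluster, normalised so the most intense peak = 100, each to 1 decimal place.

56.4 : 100.0 : 58.2 : 11.1

Gallium pattern (n=2): 0.361201 : 0.479598 : 0.159201
Copper pattern (n=1): 0.6915 : 0.3085
Convolve the two distributions (both contribute in 2-u steps):
  M: 0.361201×0.6915 = 0.249770
  M+2: 0.361201×0.3085 + 0.479598×0.6915 = 0.443073
  M+4: 0.479598×0.3085 + 0.159201×0.6915 = 0.258043
  M+6: 0.159201×0.3085 = 0.049114
Scale to base peak (0.443073) = 100: 56.4 : 100.0 : 58.2 : 11.1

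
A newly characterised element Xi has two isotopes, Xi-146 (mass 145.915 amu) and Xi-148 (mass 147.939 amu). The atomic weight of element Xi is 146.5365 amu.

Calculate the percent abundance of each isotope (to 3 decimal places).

With x = fraction of Xi-146 (so Xi-148 is 1 − x):
145.915·x + 147.939·(1 − x) = 146.5365
(145.915 − 147.939)·x = 146.5365 − 147.939
x = -1.4025 / -2.024 = 0.69293 → 69.293% Xi-146, 30.707% Xi-148.

Xi-146: 69.293%, Xi-148: 30.707%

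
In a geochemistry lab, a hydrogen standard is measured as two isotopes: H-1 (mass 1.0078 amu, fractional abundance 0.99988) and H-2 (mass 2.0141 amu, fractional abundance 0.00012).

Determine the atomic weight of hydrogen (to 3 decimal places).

1.008 amu

Average mass = Σ (abundance × isotope mass) = 0.99988 × 1.0078 + 0.00012 × 2.0141
= 1.00768 + 0.00024 = 1.00792 amu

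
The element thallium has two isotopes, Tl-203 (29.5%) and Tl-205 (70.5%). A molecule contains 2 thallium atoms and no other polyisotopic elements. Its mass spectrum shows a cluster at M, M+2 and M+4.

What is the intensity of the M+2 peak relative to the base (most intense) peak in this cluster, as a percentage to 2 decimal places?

83.69%

Binomial terms of (0.295 + 0.705)^2: M 0.0870, M+2 0.4160, M+4 0.4970 → M+4 is the base peak.
P(M+4) = C(2,2) × 0.295^0 × 0.705^2 = 1 × 1.0000 × 0.497025 = 0.497025 (base)
P(M+2) = C(2,1) × 0.295^1 × 0.705^1 = 2 × 0.2950 × 0.7050 = 0.415950
Relative intensity = 0.415950 / 0.497025 × 100 = 83.69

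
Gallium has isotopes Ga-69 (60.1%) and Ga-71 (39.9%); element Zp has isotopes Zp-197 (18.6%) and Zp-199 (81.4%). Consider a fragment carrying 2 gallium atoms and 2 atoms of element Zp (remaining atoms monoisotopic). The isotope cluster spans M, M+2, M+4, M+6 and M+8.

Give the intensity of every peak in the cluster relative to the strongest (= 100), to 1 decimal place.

Gallium pattern (n=2): 0.361201 : 0.479598 : 0.159201
Element Zp pattern (n=2): 0.034596 : 0.302808 : 0.662596
Convolve the two distributions (both contribute in 2-u steps):
  M: 0.361201×0.034596 = 0.012496
  M+2: 0.361201×0.302808 + 0.479598×0.034596 = 0.125967
  M+4: 0.361201×0.662596 + 0.479598×0.302808 + 0.159201×0.034596 = 0.390064
  M+6: 0.479598×0.662596 + 0.159201×0.302808 = 0.365987
  M+8: 0.159201×0.662596 = 0.105486
Scale to base peak (0.390064) = 100: 3.2 : 32.3 : 100.0 : 93.8 : 27.0

3.2 : 32.3 : 100.0 : 93.8 : 27.0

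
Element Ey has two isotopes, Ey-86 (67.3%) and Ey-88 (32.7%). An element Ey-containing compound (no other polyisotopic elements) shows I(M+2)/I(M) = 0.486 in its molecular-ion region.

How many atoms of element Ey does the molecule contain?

With n Ey atoms, P(M+2)/P(M) = C(n,1)·p^(n−1)q / p^n = n·q/p = n · 0.327/0.673.
n = 0.486 × 0.673/0.327 = 1.00 ≈ 1

1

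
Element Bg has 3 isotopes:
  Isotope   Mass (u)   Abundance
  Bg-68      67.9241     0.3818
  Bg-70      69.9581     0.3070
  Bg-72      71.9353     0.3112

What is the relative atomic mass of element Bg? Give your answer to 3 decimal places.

69.797 u

The abundance-weighted mean is 0.3818 × 67.9241 + 0.3070 × 69.9581 + 0.3112 × 71.9353
= 25.93342 + 21.47714 + 22.38627 = 69.79683 u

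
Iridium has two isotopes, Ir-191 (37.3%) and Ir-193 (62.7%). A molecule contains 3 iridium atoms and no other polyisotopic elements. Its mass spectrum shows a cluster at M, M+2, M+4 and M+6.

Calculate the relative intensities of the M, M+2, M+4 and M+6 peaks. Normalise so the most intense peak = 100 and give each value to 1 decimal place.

11.8 : 59.5 : 100.0 : 56.0

Expanding (0.373 + 0.627)^3:
P(M) = 0.373^3 = 0.051895
P(M+2) = 3 × 0.373^2 × 0.627^1 = 0.261702
P(M+4) = 3 × 0.373^1 × 0.627^2 = 0.439911
P(M+6) = 0.627^3 = 0.246492
The M+4 peak is largest (0.439911); scaling to 100 gives 11.8 : 59.5 : 100.0 : 56.0.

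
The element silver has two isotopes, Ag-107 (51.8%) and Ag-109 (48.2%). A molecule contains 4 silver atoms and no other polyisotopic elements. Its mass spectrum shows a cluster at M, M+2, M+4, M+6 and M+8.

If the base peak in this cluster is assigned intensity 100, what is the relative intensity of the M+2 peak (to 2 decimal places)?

71.65

Binomial terms of (0.518 + 0.482)^4: M 0.0720, M+2 0.2680, M+4 0.3740, M+6 0.2320, M+8 0.0540 → M+4 is the base peak.
P(M+4) = C(4,2) × 0.518^2 × 0.482^2 = 6 × 0.268324 × 0.232324 = 0.374029 (base)
P(M+2) = C(4,1) × 0.518^3 × 0.482^1 = 4 × 0.13899183 × 0.4820 = 0.267976
Relative intensity = 0.267976 / 0.374029 × 100 = 71.65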